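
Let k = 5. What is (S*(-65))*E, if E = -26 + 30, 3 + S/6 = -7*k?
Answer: 59280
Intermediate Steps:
S = -228 (S = -18 + 6*(-7*5) = -18 + 6*(-35) = -18 - 210 = -228)
E = 4
(S*(-65))*E = -228*(-65)*4 = 14820*4 = 59280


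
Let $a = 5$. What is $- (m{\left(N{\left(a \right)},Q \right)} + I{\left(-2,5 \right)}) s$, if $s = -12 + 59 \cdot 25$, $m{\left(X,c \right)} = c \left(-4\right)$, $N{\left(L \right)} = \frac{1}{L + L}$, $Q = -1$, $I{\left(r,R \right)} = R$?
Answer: $-13167$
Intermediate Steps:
$N{\left(L \right)} = \frac{1}{2 L}$
$m{\left(X,c \right)} = - 4 c$
$s = 1463$ ($s = -12 + 1475 = 1463$)
$- (m{\left(N{\left(a \right)},Q \right)} + I{\left(-2,5 \right)}) s = - (\left(-4\right) \left(-1\right) + 5) 1463 = - (4 + 5) 1463 = \left(-1\right) 9 \cdot 1463 = \left(-9\right) 1463 = -13167$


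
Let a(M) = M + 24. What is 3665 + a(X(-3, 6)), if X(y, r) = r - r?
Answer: 3689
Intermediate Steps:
X(y, r) = 0
a(M) = 24 + M
3665 + a(X(-3, 6)) = 3665 + (24 + 0) = 3665 + 24 = 3689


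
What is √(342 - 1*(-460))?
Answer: √802 ≈ 28.320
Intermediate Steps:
√(342 - 1*(-460)) = √(342 + 460) = √802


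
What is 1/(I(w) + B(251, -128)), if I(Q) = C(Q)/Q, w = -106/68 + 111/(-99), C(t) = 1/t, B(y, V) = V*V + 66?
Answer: 9042049/148742964934 ≈ 6.0790e-5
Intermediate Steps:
B(y, V) = 66 + V² (B(y, V) = V² + 66 = 66 + V²)
w = -3007/1122 (w = -106*1/68 + 111*(-1/99) = -53/34 - 37/33 = -3007/1122 ≈ -2.6800)
I(Q) = Q⁻² (I(Q) = 1/(Q*Q) = Q⁻²)
1/(I(w) + B(251, -128)) = 1/((-3007/1122)⁻² + (66 + (-128)²)) = 1/(1258884/9042049 + (66 + 16384)) = 1/(1258884/9042049 + 16450) = 1/(148742964934/9042049) = 9042049/148742964934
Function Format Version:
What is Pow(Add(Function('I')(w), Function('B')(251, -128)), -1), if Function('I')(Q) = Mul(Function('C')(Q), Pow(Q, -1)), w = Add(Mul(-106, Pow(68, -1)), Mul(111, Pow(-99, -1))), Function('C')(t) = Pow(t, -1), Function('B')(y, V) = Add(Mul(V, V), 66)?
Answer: Rational(9042049, 148742964934) ≈ 6.0790e-5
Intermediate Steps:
Function('B')(y, V) = Add(66, Pow(V, 2)) (Function('B')(y, V) = Add(Pow(V, 2), 66) = Add(66, Pow(V, 2)))
w = Rational(-3007, 1122) (w = Add(Mul(-106, Rational(1, 68)), Mul(111, Rational(-1, 99))) = Add(Rational(-53, 34), Rational(-37, 33)) = Rational(-3007, 1122) ≈ -2.6800)
Function('I')(Q) = Pow(Q, -2) (Function('I')(Q) = Mul(Pow(Q, -1), Pow(Q, -1)) = Pow(Q, -2))
Pow(Add(Function('I')(w), Function('B')(251, -128)), -1) = Pow(Add(Pow(Rational(-3007, 1122), -2), Add(66, Pow(-128, 2))), -1) = Pow(Add(Rational(1258884, 9042049), Add(66, 16384)), -1) = Pow(Add(Rational(1258884, 9042049), 16450), -1) = Pow(Rational(148742964934, 9042049), -1) = Rational(9042049, 148742964934)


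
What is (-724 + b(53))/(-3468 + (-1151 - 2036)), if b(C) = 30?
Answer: 694/6655 ≈ 0.10428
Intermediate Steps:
(-724 + b(53))/(-3468 + (-1151 - 2036)) = (-724 + 30)/(-3468 + (-1151 - 2036)) = -694/(-3468 - 3187) = -694/(-6655) = -694*(-1/6655) = 694/6655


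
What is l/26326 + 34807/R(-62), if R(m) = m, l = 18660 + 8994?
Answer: -457307267/816106 ≈ -560.35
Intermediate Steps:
l = 27654
l/26326 + 34807/R(-62) = 27654/26326 + 34807/(-62) = 27654*(1/26326) + 34807*(-1/62) = 13827/13163 - 34807/62 = -457307267/816106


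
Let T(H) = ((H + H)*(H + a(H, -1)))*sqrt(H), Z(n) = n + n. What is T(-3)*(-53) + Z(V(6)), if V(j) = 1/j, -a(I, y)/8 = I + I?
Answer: 1/3 + 14310*I*sqrt(3) ≈ 0.33333 + 24786.0*I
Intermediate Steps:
a(I, y) = -16*I (a(I, y) = -8*(I + I) = -16*I)
Z(n) = 2*n
T(H) = -30*H**(5/2) (T(H) = ((H + H)*(H - 16*H))*sqrt(H) = ((2*H)*(-15*H))*sqrt(H) = (-30*H**2)*sqrt(H) = -30*H**(5/2))
T(-3)*(-53) + Z(V(6)) = -270*I*sqrt(3)*(-53) + 2/6 = -270*I*sqrt(3)*(-53) + 2*(1/6) = -270*I*sqrt(3)*(-53) + 1/3 = 14310*I*sqrt(3) + 1/3 = 1/3 + 14310*I*sqrt(3)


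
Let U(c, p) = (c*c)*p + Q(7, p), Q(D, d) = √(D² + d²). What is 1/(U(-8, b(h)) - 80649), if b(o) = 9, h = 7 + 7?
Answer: -80073/6411685199 - √130/6411685199 ≈ -1.2490e-5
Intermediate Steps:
h = 14
U(c, p) = √(49 + p²) + p*c² (U(c, p) = (c*c)*p + √(7² + p²) = c²*p + √(49 + p²) = p*c² + √(49 + p²) = √(49 + p²) + p*c²)
1/(U(-8, b(h)) - 80649) = 1/((√(49 + 9²) + 9*(-8)²) - 80649) = 1/((√(49 + 81) + 9*64) - 80649) = 1/((√130 + 576) - 80649) = 1/((576 + √130) - 80649) = 1/(-80073 + √130)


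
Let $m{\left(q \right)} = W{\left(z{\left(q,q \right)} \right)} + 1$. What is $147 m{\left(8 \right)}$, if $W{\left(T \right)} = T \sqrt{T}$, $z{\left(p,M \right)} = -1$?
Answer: $147 - 147 i \approx 147.0 - 147.0 i$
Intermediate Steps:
$W{\left(T \right)} = T^{\frac{3}{2}}$
$m{\left(q \right)} = 1 - i$ ($m{\left(q \right)} = \left(-1\right)^{\frac{3}{2}} + 1 = - i + 1 = 1 - i$)
$147 m{\left(8 \right)} = 147 \left(1 - i\right) = 147 - 147 i$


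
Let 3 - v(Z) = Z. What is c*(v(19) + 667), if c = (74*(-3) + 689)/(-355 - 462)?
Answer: -304017/817 ≈ -372.11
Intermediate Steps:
v(Z) = 3 - Z
c = -467/817 (c = (-222 + 689)/(-817) = 467*(-1/817) = -467/817 ≈ -0.57160)
c*(v(19) + 667) = -467*((3 - 1*19) + 667)/817 = -467*((3 - 19) + 667)/817 = -467*(-16 + 667)/817 = -467/817*651 = -304017/817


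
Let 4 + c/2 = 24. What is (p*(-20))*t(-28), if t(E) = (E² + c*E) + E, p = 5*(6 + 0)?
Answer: 218400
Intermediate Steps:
c = 40 (c = -8 + 2*24 = -8 + 48 = 40)
p = 30 (p = 5*6 = 30)
t(E) = E² + 41*E (t(E) = (E² + 40*E) + E = E² + 41*E)
(p*(-20))*t(-28) = (30*(-20))*(-28*(41 - 28)) = -(-16800)*13 = -600*(-364) = 218400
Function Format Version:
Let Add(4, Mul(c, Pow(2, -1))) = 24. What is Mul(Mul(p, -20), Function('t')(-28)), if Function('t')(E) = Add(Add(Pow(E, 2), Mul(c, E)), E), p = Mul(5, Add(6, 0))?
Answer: 218400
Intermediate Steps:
c = 40 (c = Add(-8, Mul(2, 24)) = Add(-8, 48) = 40)
p = 30 (p = Mul(5, 6) = 30)
Function('t')(E) = Add(Pow(E, 2), Mul(41, E)) (Function('t')(E) = Add(Add(Pow(E, 2), Mul(40, E)), E) = Add(Pow(E, 2), Mul(41, E)))
Mul(Mul(p, -20), Function('t')(-28)) = Mul(Mul(30, -20), Mul(-28, Add(41, -28))) = Mul(-600, Mul(-28, 13)) = Mul(-600, -364) = 218400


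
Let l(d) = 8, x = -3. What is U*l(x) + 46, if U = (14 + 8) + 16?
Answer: 350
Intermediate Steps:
U = 38 (U = 22 + 16 = 38)
U*l(x) + 46 = 38*8 + 46 = 304 + 46 = 350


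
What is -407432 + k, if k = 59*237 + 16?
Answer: -393433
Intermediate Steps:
k = 13999 (k = 13983 + 16 = 13999)
-407432 + k = -407432 + 13999 = -393433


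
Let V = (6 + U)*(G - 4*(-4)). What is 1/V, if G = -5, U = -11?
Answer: -1/55 ≈ -0.018182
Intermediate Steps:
V = -55 (V = (6 - 11)*(-5 - 4*(-4)) = -5*(-5 + 16) = -5*11 = -55)
1/V = 1/(-55) = -1/55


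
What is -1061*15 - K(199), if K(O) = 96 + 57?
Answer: -16068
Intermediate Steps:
K(O) = 153
-1061*15 - K(199) = -1061*15 - 1*153 = -15915 - 153 = -16068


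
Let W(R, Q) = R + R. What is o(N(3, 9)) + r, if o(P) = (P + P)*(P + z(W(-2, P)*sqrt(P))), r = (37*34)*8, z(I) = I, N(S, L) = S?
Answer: 10082 - 24*sqrt(3) ≈ 10040.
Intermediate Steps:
W(R, Q) = 2*R
r = 10064 (r = 1258*8 = 10064)
o(P) = 2*P*(P - 4*sqrt(P)) (o(P) = (P + P)*(P + (2*(-2))*sqrt(P)) = (2*P)*(P - 4*sqrt(P)) = 2*P*(P - 4*sqrt(P)))
o(N(3, 9)) + r = (-24*sqrt(3) + 2*3**2) + 10064 = (-24*sqrt(3) + 2*9) + 10064 = (-24*sqrt(3) + 18) + 10064 = (18 - 24*sqrt(3)) + 10064 = 10082 - 24*sqrt(3)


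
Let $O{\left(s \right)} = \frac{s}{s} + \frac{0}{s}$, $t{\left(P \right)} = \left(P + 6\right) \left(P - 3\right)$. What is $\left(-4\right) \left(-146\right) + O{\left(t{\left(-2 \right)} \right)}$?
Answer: $585$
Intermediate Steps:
$t{\left(P \right)} = \left(-3 + P\right) \left(6 + P\right)$ ($t{\left(P \right)} = \left(6 + P\right) \left(-3 + P\right) = \left(-3 + P\right) \left(6 + P\right)$)
$O{\left(s \right)} = 1$ ($O{\left(s \right)} = 1 + 0 = 1$)
$\left(-4\right) \left(-146\right) + O{\left(t{\left(-2 \right)} \right)} = \left(-4\right) \left(-146\right) + 1 = 584 + 1 = 585$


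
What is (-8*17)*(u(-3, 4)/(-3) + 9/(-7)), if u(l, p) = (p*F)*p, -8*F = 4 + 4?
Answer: -11560/21 ≈ -550.48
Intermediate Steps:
F = -1 (F = -(4 + 4)/8 = -⅛*8 = -1)
u(l, p) = -p² (u(l, p) = (p*(-1))*p = (-p)*p = -p²)
(-8*17)*(u(-3, 4)/(-3) + 9/(-7)) = (-8*17)*(-1*4²/(-3) + 9/(-7)) = -136*(-1*16*(-⅓) + 9*(-⅐)) = -136*(-16*(-⅓) - 9/7) = -136*(16/3 - 9/7) = -136*85/21 = -11560/21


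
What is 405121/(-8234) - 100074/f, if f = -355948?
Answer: -779228263/15928673 ≈ -48.920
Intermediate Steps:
405121/(-8234) - 100074/f = 405121/(-8234) - 100074/(-355948) = 405121*(-1/8234) - 100074*(-1/355948) = -405121/8234 + 50037/177974 = -779228263/15928673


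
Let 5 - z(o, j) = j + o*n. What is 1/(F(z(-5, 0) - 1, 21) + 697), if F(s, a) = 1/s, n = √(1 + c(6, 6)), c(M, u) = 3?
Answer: 14/9759 ≈ 0.0014346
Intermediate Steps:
n = 2 (n = √(1 + 3) = √4 = 2)
z(o, j) = 5 - j - 2*o (z(o, j) = 5 - (j + o*2) = 5 - (j + 2*o) = 5 + (-j - 2*o) = 5 - j - 2*o)
1/(F(z(-5, 0) - 1, 21) + 697) = 1/(1/((5 - 1*0 - 2*(-5)) - 1) + 697) = 1/(1/((5 + 0 + 10) - 1) + 697) = 1/(1/(15 - 1) + 697) = 1/(1/14 + 697) = 1/(9759/14) = 14/9759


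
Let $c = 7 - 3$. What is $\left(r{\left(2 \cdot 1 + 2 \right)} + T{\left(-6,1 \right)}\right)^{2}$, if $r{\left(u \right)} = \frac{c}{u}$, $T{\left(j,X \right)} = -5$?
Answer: $16$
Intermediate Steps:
$c = 4$ ($c = 7 - 3 = 4$)
$r{\left(u \right)} = \frac{4}{u}$
$\left(r{\left(2 \cdot 1 + 2 \right)} + T{\left(-6,1 \right)}\right)^{2} = \left(\frac{4}{2 \cdot 1 + 2} - 5\right)^{2} = \left(\frac{4}{2 + 2} - 5\right)^{2} = \left(\frac{4}{4} - 5\right)^{2} = \left(4 \cdot \frac{1}{4} - 5\right)^{2} = \left(1 - 5\right)^{2} = \left(-4\right)^{2} = 16$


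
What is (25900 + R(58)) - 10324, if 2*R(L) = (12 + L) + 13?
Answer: 31235/2 ≈ 15618.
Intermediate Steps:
R(L) = 25/2 + L/2 (R(L) = ((12 + L) + 13)/2 = (25 + L)/2 = 25/2 + L/2)
(25900 + R(58)) - 10324 = (25900 + (25/2 + (½)*58)) - 10324 = (25900 + (25/2 + 29)) - 10324 = (25900 + 83/2) - 10324 = 51883/2 - 10324 = 31235/2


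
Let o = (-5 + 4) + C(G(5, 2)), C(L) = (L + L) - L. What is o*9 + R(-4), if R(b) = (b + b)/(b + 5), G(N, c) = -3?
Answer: -44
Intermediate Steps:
C(L) = L (C(L) = 2*L - L = L)
o = -4 (o = (-5 + 4) - 3 = -1 - 3 = -4)
R(b) = 2*b/(5 + b) (R(b) = (2*b)/(5 + b) = 2*b/(5 + b))
o*9 + R(-4) = -4*9 + 2*(-4)/(5 - 4) = -36 + 2*(-4)/1 = -36 + 2*(-4)*1 = -36 - 8 = -44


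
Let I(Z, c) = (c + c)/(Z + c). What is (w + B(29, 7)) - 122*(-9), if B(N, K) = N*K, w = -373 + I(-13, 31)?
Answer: 8383/9 ≈ 931.44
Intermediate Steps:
I(Z, c) = 2*c/(Z + c) (I(Z, c) = (2*c)/(Z + c) = 2*c/(Z + c))
w = -3326/9 (w = -373 + 2*31/(-13 + 31) = -373 + 2*31/18 = -373 + 2*31*(1/18) = -373 + 31/9 = -3326/9 ≈ -369.56)
B(N, K) = K*N
(w + B(29, 7)) - 122*(-9) = (-3326/9 + 7*29) - 122*(-9) = (-3326/9 + 203) + 1098 = -1499/9 + 1098 = 8383/9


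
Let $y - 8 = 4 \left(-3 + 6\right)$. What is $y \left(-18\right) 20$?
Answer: $-7200$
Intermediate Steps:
$y = 20$ ($y = 8 + 4 \left(-3 + 6\right) = 8 + 4 \cdot 3 = 8 + 12 = 20$)
$y \left(-18\right) 20 = 20 \left(-18\right) 20 = \left(-360\right) 20 = -7200$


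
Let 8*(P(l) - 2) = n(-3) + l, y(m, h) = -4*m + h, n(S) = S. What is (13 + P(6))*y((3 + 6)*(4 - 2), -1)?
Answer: -8979/8 ≈ -1122.4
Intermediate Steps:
y(m, h) = h - 4*m
P(l) = 13/8 + l/8 (P(l) = 2 + (-3 + l)/8 = 2 + (-3/8 + l/8) = 13/8 + l/8)
(13 + P(6))*y((3 + 6)*(4 - 2), -1) = (13 + (13/8 + (⅛)*6))*(-1 - 4*(3 + 6)*(4 - 2)) = (13 + (13/8 + ¾))*(-1 - 36*2) = (13 + 19/8)*(-1 - 4*18) = 123*(-1 - 72)/8 = (123/8)*(-73) = -8979/8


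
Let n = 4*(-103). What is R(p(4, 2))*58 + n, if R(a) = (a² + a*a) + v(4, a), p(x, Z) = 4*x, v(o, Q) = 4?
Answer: 29516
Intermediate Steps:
n = -412
R(a) = 4 + 2*a² (R(a) = (a² + a*a) + 4 = (a² + a²) + 4 = 2*a² + 4 = 4 + 2*a²)
R(p(4, 2))*58 + n = (4 + 2*(4*4)²)*58 - 412 = (4 + 2*16²)*58 - 412 = (4 + 2*256)*58 - 412 = (4 + 512)*58 - 412 = 516*58 - 412 = 29928 - 412 = 29516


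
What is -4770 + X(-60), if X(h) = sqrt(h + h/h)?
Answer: -4770 + I*sqrt(59) ≈ -4770.0 + 7.6811*I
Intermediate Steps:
X(h) = sqrt(1 + h) (X(h) = sqrt(h + 1) = sqrt(1 + h))
-4770 + X(-60) = -4770 + sqrt(1 - 60) = -4770 + sqrt(-59) = -4770 + I*sqrt(59)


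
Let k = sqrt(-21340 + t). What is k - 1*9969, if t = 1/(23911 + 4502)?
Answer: -9969 + I*sqrt(1914194603783)/9471 ≈ -9969.0 + 146.08*I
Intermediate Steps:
t = 1/28413 ≈ 3.5195e-5
k = I*sqrt(1914194603783)/9471 (k = sqrt(-21340 + 1/28413) = sqrt(-606333419/28413) = I*sqrt(1914194603783)/9471 ≈ 146.08*I)
k - 1*9969 = I*sqrt(1914194603783)/9471 - 1*9969 = I*sqrt(1914194603783)/9471 - 9969 = -9969 + I*sqrt(1914194603783)/9471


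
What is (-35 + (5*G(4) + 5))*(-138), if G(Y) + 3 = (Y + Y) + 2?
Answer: -690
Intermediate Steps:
G(Y) = -1 + 2*Y (G(Y) = -3 + ((Y + Y) + 2) = -3 + (2*Y + 2) = -3 + (2 + 2*Y) = -1 + 2*Y)
(-35 + (5*G(4) + 5))*(-138) = (-35 + (5*(-1 + 2*4) + 5))*(-138) = (-35 + (5*(-1 + 8) + 5))*(-138) = (-35 + (5*7 + 5))*(-138) = (-35 + (35 + 5))*(-138) = (-35 + 40)*(-138) = 5*(-138) = -690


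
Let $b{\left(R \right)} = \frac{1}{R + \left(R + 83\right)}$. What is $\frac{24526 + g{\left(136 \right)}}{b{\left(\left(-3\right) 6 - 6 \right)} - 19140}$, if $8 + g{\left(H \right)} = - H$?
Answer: $- \frac{853370}{669899} \approx -1.2739$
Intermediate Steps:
$g{\left(H \right)} = -8 - H$
$b{\left(R \right)} = \frac{1}{83 + 2 R}$ ($b{\left(R \right)} = \frac{1}{R + \left(83 + R\right)} = \frac{1}{83 + 2 R}$)
$\frac{24526 + g{\left(136 \right)}}{b{\left(\left(-3\right) 6 - 6 \right)} - 19140} = \frac{24526 - 144}{\frac{1}{83 + 2 \left(\left(-3\right) 6 - 6\right)} - 19140} = \frac{24526 - 144}{\frac{1}{83 + 2 \left(-18 - 6\right)} - 19140} = \frac{24526 - 144}{\frac{1}{83 + 2 \left(-24\right)} - 19140} = \frac{24382}{\frac{1}{83 - 48} - 19140} = \frac{24382}{\frac{1}{35} - 19140} = \frac{24382}{- \frac{669899}{35}} = 24382 \left(- \frac{35}{669899}\right) = - \frac{853370}{669899}$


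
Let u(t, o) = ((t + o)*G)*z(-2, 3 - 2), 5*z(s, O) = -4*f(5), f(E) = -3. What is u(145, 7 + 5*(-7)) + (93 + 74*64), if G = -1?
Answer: 22741/5 ≈ 4548.2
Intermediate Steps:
z(s, O) = 12/5 (z(s, O) = (-4*(-3))/5 = (⅕)*12 = 12/5)
u(t, o) = -12*o/5 - 12*t/5 (u(t, o) = ((t + o)*(-1))*(12/5) = ((o + t)*(-1))*(12/5) = (-o - t)*(12/5) = -12*o/5 - 12*t/5)
u(145, 7 + 5*(-7)) + (93 + 74*64) = (-12*(7 + 5*(-7))/5 - 12/5*145) + (93 + 74*64) = (-12*(7 - 35)/5 - 348) + (93 + 4736) = (-12/5*(-28) - 348) + 4829 = (336/5 - 348) + 4829 = -1404/5 + 4829 = 22741/5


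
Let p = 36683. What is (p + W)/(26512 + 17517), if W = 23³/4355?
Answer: 159766632/191746295 ≈ 0.83322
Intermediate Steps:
W = 12167/4355 (W = 12167*(1/4355) = 12167/4355 ≈ 2.7938)
(p + W)/(26512 + 17517) = (36683 + 12167/4355)/(26512 + 17517) = (159766632/4355)/44029 = (159766632/4355)*(1/44029) = 159766632/191746295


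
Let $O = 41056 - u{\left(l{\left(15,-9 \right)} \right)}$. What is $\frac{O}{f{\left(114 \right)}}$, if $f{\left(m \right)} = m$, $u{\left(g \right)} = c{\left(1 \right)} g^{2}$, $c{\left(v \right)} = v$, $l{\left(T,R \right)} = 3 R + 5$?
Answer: $\frac{6762}{19} \approx 355.89$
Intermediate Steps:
$l{\left(T,R \right)} = 5 + 3 R$
$u{\left(g \right)} = g^{2}$ ($u{\left(g \right)} = 1 g^{2} = g^{2}$)
$O = 40572$ ($O = 41056 - \left(5 + 3 \left(-9\right)\right)^{2} = 41056 - \left(5 - 27\right)^{2} = 41056 - \left(-22\right)^{2} = 41056 - 484 = 40572$)
$\frac{O}{f{\left(114 \right)}} = \frac{40572}{114} = 40572 \cdot \frac{1}{114} = \frac{6762}{19}$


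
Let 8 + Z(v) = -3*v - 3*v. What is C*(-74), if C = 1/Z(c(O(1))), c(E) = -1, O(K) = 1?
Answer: 37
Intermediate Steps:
Z(v) = -8 - 6*v (Z(v) = -8 + (-3*v - 3*v) = -8 - 6*v)
C = -½ (C = 1/(-8 - 6*(-1)) = 1/(-8 + 6) = 1/(-2) = -½ ≈ -0.50000)
C*(-74) = -½*(-74) = 37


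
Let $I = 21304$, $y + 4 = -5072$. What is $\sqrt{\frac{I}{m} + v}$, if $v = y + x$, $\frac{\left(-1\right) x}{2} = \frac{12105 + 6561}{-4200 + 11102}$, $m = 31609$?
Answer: $\frac{i \sqrt{209189615811001994}}{6416627} \approx 71.279 i$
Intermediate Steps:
$y = -5076$ ($y = -4 - 5072 = -5076$)
$x = - \frac{1098}{203}$ ($x = - 2 \frac{12105 + 6561}{-4200 + 11102} = - 2 \cdot \frac{18666}{6902} = - 2 \cdot 18666 \cdot \frac{1}{6902} = \left(-2\right) \frac{549}{203} = - \frac{1098}{203} \approx -5.4089$)
$v = - \frac{1031526}{203}$ ($v = -5076 - \frac{1098}{203} = - \frac{1031526}{203} \approx -5081.4$)
$\sqrt{\frac{I}{m} + v} = \sqrt{\frac{21304}{31609} - \frac{1031526}{203}} = \sqrt{- \frac{32601180622}{6416627}} = \frac{i \sqrt{209189615811001994}}{6416627}$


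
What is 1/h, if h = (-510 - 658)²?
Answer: 1/1364224 ≈ 7.3302e-7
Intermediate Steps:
h = 1364224 (h = (-1168)² = 1364224)
1/h = 1/1364224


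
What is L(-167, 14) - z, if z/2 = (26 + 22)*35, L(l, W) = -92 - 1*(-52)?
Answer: -3400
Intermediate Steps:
L(l, W) = -40 (L(l, W) = -92 + 52 = -40)
z = 3360 (z = 2*((26 + 22)*35) = 2*(48*35) = 2*1680 = 3360)
L(-167, 14) - z = -40 - 1*3360 = -40 - 3360 = -3400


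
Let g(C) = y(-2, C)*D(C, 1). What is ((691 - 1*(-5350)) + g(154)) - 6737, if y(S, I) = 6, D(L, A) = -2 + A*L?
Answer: 216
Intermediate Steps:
g(C) = -12 + 6*C (g(C) = 6*(-2 + 1*C) = 6*(-2 + C) = -12 + 6*C)
((691 - 1*(-5350)) + g(154)) - 6737 = ((691 - 1*(-5350)) + (-12 + 6*154)) - 6737 = ((691 + 5350) + (-12 + 924)) - 6737 = (6041 + 912) - 6737 = 6953 - 6737 = 216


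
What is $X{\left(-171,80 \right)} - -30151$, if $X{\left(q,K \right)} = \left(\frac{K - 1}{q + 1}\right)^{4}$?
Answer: $\frac{25182455660081}{835210000} \approx 30151.0$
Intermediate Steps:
$X{\left(q,K \right)} = \frac{\left(-1 + K\right)^{4}}{\left(1 + q\right)^{4}}$ ($X{\left(q,K \right)} = \left(\frac{-1 + K}{1 + q}\right)^{4} = \frac{\left(-1 + K\right)^{4}}{\left(1 + q\right)^{4}}$)
$X{\left(-171,80 \right)} - -30151 = \frac{\left(-1 + 80\right)^{4}}{\left(1 - 171\right)^{4}} - -30151 = \frac{79^{4}}{835210000} + 30151 = \frac{1}{835210000} \cdot 38950081 + 30151 = \frac{38950081}{835210000} + 30151 = \frac{25182455660081}{835210000}$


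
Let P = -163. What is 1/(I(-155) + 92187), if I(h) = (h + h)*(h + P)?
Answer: 1/190767 ≈ 5.2420e-6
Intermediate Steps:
I(h) = 2*h*(-163 + h) (I(h) = (h + h)*(h - 163) = (2*h)*(-163 + h) = 2*h*(-163 + h))
1/(I(-155) + 92187) = 1/(2*(-155)*(-163 - 155) + 92187) = 1/(2*(-155)*(-318) + 92187) = 1/(98580 + 92187) = 1/190767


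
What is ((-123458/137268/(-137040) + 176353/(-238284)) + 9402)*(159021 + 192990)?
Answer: 68675223452952234307387/20751896213280 ≈ 3.3093e+9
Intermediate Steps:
((-123458/137268/(-137040) + 176353/(-238284)) + 9402)*(159021 + 192990) = ((-123458*1/137268*(-1/137040) + 176353*(-1/238284)) + 9402)*352011 = ((-61729/68634*(-1/137040) - 176353/238284) + 9402)*352011 = ((61729/9405603360 - 176353/238284) + 9402)*352011 = (-46074768342029/62255688639840 + 9402)*352011 = (585281909823433651/62255688639840)*352011 = 68675223452952234307387/20751896213280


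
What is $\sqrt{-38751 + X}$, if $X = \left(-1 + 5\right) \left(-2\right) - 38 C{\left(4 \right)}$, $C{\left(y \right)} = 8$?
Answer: $i \sqrt{39063} \approx 197.64 i$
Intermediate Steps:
$X = -312$ ($X = \left(-1 + 5\right) \left(-2\right) - 304 = 4 \left(-2\right) - 304 = -8 - 304 = -312$)
$\sqrt{-38751 + X} = \sqrt{-38751 - 312} = \sqrt{-39063} = i \sqrt{39063}$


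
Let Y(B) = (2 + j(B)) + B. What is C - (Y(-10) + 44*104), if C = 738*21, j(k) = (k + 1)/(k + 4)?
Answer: 21857/2 ≈ 10929.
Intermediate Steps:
j(k) = (1 + k)/(4 + k)
C = 15498
Y(B) = 2 + B + (1 + B)/(4 + B) (Y(B) = (2 + (1 + B)/(4 + B)) + B = 2 + B + (1 + B)/(4 + B))
C - (Y(-10) + 44*104) = 15498 - ((9 + (-10)² + 7*(-10))/(4 - 10) + 44*104) = 15498 - ((9 + 100 - 70)/(-6) + 4576) = 15498 - (-⅙*39 + 4576) = 15498 - (-13/2 + 4576) = 15498 - 1*9139/2 = 15498 - 9139/2 = 21857/2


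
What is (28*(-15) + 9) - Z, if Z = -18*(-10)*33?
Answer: -6351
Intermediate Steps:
Z = 5940 (Z = 180*33 = 5940)
(28*(-15) + 9) - Z = (28*(-15) + 9) - 1*5940 = (-420 + 9) - 5940 = -411 - 5940 = -6351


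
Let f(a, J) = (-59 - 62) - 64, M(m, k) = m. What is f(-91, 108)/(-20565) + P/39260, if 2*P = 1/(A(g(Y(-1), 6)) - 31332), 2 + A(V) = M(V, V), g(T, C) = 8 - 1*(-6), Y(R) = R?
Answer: 10110234743/1123875604800 ≈ 0.0089959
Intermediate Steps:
g(T, C) = 14 (g(T, C) = 8 + 6 = 14)
f(a, J) = -185 (f(a, J) = -121 - 64 = -185)
A(V) = -2 + V
P = -1/62640 (P = 1/(2*((-2 + 14) - 31332)) = 1/(2*(12 - 31332)) = (1/2)/(-31320) = (1/2)*(-1/31320) = -1/62640 ≈ -1.5964e-5)
f(-91, 108)/(-20565) + P/39260 = -185/(-20565) - 1/62640/39260 = -185*(-1/20565) - 1/62640*1/39260 = 37/4113 - 1/2459246400 = 10110234743/1123875604800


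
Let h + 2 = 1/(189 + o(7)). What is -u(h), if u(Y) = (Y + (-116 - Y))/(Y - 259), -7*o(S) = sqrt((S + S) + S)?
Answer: -7570178676/17032556725 - 116*sqrt(21)/17032556725 ≈ -0.44445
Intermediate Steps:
o(S) = -sqrt(3)*sqrt(S)/7 (o(S) = -sqrt((S + S) + S)/7 = -sqrt(2*S + S)/7 = -sqrt(3)*sqrt(S)/7)
h = -2 + 1/(189 - sqrt(21)/7) (h = -2 + 1/(189 - sqrt(3)*sqrt(7)/7) = -2 + 1/(189 - sqrt(21)/7) ≈ -1.9947)
u(Y) = -116/(-259 + Y)
-u(h) = -(-116)/(-259 + (-166255/83348 + sqrt(21)/250044)) = -(-116)/(-21753387/83348 + sqrt(21)/250044) = 116/(-21753387/83348 + sqrt(21)/250044)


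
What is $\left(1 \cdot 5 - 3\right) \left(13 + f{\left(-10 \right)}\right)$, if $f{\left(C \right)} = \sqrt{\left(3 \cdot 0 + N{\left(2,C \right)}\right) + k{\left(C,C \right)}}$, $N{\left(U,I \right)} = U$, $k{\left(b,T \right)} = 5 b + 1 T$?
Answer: $26 + 2 i \sqrt{58} \approx 26.0 + 15.232 i$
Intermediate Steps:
$k{\left(b,T \right)} = T + 5 b$ ($k{\left(b,T \right)} = 5 b + T = T + 5 b$)
$f{\left(C \right)} = \sqrt{2 + 6 C}$ ($f{\left(C \right)} = \sqrt{\left(3 \cdot 0 + 2\right) + \left(C + 5 C\right)} = \sqrt{\left(0 + 2\right) + 6 C} = \sqrt{2 + 6 C}$)
$\left(1 \cdot 5 - 3\right) \left(13 + f{\left(-10 \right)}\right) = \left(1 \cdot 5 - 3\right) \left(13 + \sqrt{2 + 6 \left(-10\right)}\right) = \left(5 - 3\right) \left(13 + \sqrt{2 - 60}\right) = 2 \left(13 + \sqrt{-58}\right) = 2 \left(13 + i \sqrt{58}\right) = 26 + 2 i \sqrt{58}$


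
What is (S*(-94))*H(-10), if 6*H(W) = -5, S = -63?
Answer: -4935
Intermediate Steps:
H(W) = -⅚ (H(W) = (⅙)*(-5) = -⅚)
(S*(-94))*H(-10) = -63*(-94)*(-⅚) = 5922*(-⅚) = -4935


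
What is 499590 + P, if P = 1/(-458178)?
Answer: 228901147019/458178 ≈ 4.9959e+5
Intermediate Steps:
P = -1/458178 ≈ -2.1826e-6
499590 + P = 499590 - 1/458178 = 228901147019/458178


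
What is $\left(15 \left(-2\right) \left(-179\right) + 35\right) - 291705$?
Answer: $-286300$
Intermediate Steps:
$\left(15 \left(-2\right) \left(-179\right) + 35\right) - 291705 = \left(\left(-30\right) \left(-179\right) + 35\right) - 291705 = \left(5370 + 35\right) - 291705 = 5405 - 291705 = -286300$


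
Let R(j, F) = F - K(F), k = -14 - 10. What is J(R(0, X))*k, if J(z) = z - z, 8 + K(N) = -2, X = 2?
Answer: 0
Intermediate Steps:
K(N) = -10 (K(N) = -8 - 2 = -10)
k = -24
R(j, F) = 10 + F (R(j, F) = F - 1*(-10) = F + 10 = 10 + F)
J(z) = 0
J(R(0, X))*k = 0*(-24) = 0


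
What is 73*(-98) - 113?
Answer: -7267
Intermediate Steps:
73*(-98) - 113 = -7154 - 113 = -7267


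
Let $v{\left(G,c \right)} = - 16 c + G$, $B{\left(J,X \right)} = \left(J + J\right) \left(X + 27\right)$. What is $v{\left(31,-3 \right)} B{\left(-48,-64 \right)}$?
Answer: $280608$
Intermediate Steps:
$B{\left(J,X \right)} = 2 J \left(27 + X\right)$
$v{\left(G,c \right)} = G - 16 c$
$v{\left(31,-3 \right)} B{\left(-48,-64 \right)} = \left(31 - -48\right) 2 \left(-48\right) \left(27 - 64\right) = \left(31 + 48\right) 2 \left(-48\right) \left(-37\right) = 79 \cdot 3552 = 280608$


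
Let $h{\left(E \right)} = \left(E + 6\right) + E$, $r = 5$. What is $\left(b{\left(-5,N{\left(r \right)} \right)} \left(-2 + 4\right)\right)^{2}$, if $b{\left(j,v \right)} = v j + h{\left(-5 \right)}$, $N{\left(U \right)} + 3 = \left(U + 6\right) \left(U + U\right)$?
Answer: $1162084$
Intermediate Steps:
$h{\left(E \right)} = 6 + 2 E$ ($h{\left(E \right)} = \left(6 + E\right) + E = 6 + 2 E$)
$N{\left(U \right)} = -3 + 2 U \left(6 + U\right)$ ($N{\left(U \right)} = -3 + \left(U + 6\right) \left(U + U\right) = -3 + \left(6 + U\right) 2 U = -3 + 2 U \left(6 + U\right)$)
$b{\left(j,v \right)} = -4 + j v$ ($b{\left(j,v \right)} = v j + \left(6 + 2 \left(-5\right)\right) = j v + \left(6 - 10\right) = j v - 4 = -4 + j v$)
$\left(b{\left(-5,N{\left(r \right)} \right)} \left(-2 + 4\right)\right)^{2} = \left(\left(-4 - 5 \left(-3 + 2 \cdot 5^{2} + 12 \cdot 5\right)\right) \left(-2 + 4\right)\right)^{2} = \left(\left(-4 - 5 \left(-3 + 2 \cdot 25 + 60\right)\right) 2\right)^{2} = \left(\left(-4 - 5 \left(-3 + 50 + 60\right)\right) 2\right)^{2} = \left(\left(-4 - 535\right) 2\right)^{2} = \left(\left(-539\right) 2\right)^{2} = \left(-1078\right)^{2} = 1162084$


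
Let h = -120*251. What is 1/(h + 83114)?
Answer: 1/52994 ≈ 1.8870e-5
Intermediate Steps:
h = -30120
1/(h + 83114) = 1/(-30120 + 83114) = 1/52994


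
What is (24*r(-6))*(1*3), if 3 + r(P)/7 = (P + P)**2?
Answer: 71064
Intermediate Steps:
r(P) = -21 + 28*P**2 (r(P) = -21 + 7*(P + P)**2 = -21 + 7*(2*P)**2 = -21 + 7*(4*P**2) = -21 + 28*P**2)
(24*r(-6))*(1*3) = (24*(-21 + 28*(-6)**2))*(1*3) = (24*(-21 + 28*36))*3 = (24*(-21 + 1008))*3 = (24*987)*3 = 23688*3 = 71064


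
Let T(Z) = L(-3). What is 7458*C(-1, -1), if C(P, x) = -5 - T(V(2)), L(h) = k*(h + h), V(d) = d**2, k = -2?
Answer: -126786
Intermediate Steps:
L(h) = -4*h (L(h) = -2*(h + h) = -4*h)
T(Z) = 12 (T(Z) = -4*(-3) = 12)
C(P, x) = -17 (C(P, x) = -5 - 1*12 = -5 - 12 = -17)
7458*C(-1, -1) = 7458*(-17) = -126786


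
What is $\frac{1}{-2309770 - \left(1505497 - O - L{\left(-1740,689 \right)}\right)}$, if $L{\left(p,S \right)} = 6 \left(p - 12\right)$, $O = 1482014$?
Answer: $- \frac{1}{2343765} \approx -4.2666 \cdot 10^{-7}$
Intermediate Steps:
$L{\left(p,S \right)} = -72 + 6 p$ ($L{\left(p,S \right)} = 6 \left(-12 + p\right) = -72 + 6 p$)
$\frac{1}{-2309770 - \left(1505497 - O - L{\left(-1740,689 \right)}\right)} = \frac{1}{-2309770 + \left(\left(1482014 + \left(-72 + 6 \left(-1740\right)\right)\right) - 1505497\right)} = \frac{1}{-2309770 + \left(\left(1482014 - 10512\right) - 1505497\right)} = \frac{1}{-2309770 + \left(1471502 - 1505497\right)} = \frac{1}{-2309770 - 33995} = \frac{1}{-2343765} = - \frac{1}{2343765}$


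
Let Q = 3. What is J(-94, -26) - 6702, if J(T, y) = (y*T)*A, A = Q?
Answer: 630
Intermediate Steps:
A = 3
J(T, y) = 3*T*y (J(T, y) = (y*T)*3 = (T*y)*3 = 3*T*y)
J(-94, -26) - 6702 = 3*(-94)*(-26) - 6702 = 7332 - 6702 = 630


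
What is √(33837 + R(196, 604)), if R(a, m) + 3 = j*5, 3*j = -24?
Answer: √33794 ≈ 183.83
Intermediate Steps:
j = -8 (j = (⅓)*(-24) = -8)
R(a, m) = -43 (R(a, m) = -3 - 8*5 = -3 - 40 = -43)
√(33837 + R(196, 604)) = √(33837 - 43) = √33794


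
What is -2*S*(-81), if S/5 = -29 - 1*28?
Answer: -46170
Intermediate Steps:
S = -285 (S = 5*(-29 - 1*28) = 5*(-29 - 28) = 5*(-57) = -285)
-2*S*(-81) = -2*(-285)*(-81) = 570*(-81) = -46170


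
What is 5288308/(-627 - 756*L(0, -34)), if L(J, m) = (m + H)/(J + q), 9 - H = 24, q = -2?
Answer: -5288308/19149 ≈ -276.17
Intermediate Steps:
H = -15 (H = 9 - 1*24 = 9 - 24 = -15)
L(J, m) = (-15 + m)/(-2 + J) (L(J, m) = (m - 15)/(J - 2) = (-15 + m)/(-2 + J))
5288308/(-627 - 756*L(0, -34)) = 5288308/(-627 - 756*(-15 - 34)/(-2 + 0)) = 5288308/(-627 - 756*(-49)/(-2)) = 5288308/(-627 - (-378)*(-49)) = 5288308/(-627 - 756*49/2) = 5288308/(-627 - 18522) = 5288308/(-19149) = 5288308*(-1/19149) = -5288308/19149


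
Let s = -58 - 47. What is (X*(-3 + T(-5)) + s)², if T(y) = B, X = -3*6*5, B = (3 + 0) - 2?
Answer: 5625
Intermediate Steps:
B = 1 (B = 3 - 2 = 1)
X = -90 (X = -18*5 = -90)
T(y) = 1
s = -105
(X*(-3 + T(-5)) + s)² = (-90*(-3 + 1) - 105)² = (-90*(-2) - 105)² = (180 - 105)² = 75² = 5625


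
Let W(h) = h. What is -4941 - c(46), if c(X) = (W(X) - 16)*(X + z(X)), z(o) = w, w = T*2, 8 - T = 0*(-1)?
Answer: -6801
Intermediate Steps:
T = 8 (T = 8 - 0*(-1) = 8 - 1*0 = 8 + 0 = 8)
w = 16 (w = 8*2 = 16)
z(o) = 16
c(X) = (-16 + X)*(16 + X) (c(X) = (X - 16)*(X + 16) = (-16 + X)*(16 + X))
-4941 - c(46) = -4941 - (-256 + 46²) = -4941 - (-256 + 2116) = -4941 - 1*1860 = -4941 - 1860 = -6801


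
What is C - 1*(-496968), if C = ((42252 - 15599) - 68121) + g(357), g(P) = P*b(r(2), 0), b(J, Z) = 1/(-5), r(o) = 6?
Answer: 2277143/5 ≈ 4.5543e+5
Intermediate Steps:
b(J, Z) = -1/5
g(P) = -P/5 (g(P) = P*(-1/5) = -P/5)
C = -207697/5 (C = ((42252 - 15599) - 68121) - 1/5*357 = (26653 - 68121) - 357/5 = -41468 - 357/5 = -207697/5 ≈ -41539.)
C - 1*(-496968) = -207697/5 - 1*(-496968) = -207697/5 + 496968 = 2277143/5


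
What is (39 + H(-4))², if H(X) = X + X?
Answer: 961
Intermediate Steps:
H(X) = 2*X
(39 + H(-4))² = (39 + 2*(-4))² = (39 - 8)² = 31² = 961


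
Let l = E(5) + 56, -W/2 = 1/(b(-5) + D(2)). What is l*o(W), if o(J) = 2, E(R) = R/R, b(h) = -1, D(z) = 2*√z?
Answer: 114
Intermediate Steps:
E(R) = 1
W = -2/(-1 + 2*√2) ≈ -1.0938
l = 57 (l = 1 + 56 = 57)
l*o(W) = 57*2 = 114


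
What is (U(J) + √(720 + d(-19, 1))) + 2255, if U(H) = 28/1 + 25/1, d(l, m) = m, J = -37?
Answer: 2308 + √721 ≈ 2334.9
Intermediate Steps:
U(H) = 53 (U(H) = 28*1 + 25*1 = 28 + 25 = 53)
(U(J) + √(720 + d(-19, 1))) + 2255 = (53 + √(720 + 1)) + 2255 = (53 + √721) + 2255 = 2308 + √721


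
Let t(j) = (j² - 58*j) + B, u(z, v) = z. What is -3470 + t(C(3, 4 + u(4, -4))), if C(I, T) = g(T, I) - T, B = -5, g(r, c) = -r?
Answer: -2291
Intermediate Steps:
C(I, T) = -2*T (C(I, T) = -T - T = -2*T)
t(j) = -5 + j² - 58*j (t(j) = (j² - 58*j) - 5 = -5 + j² - 58*j)
-3470 + t(C(3, 4 + u(4, -4))) = -3470 + (-5 + (-2*(4 + 4))² - (-116)*(4 + 4)) = -3470 + (-5 + (-2*8)² - (-116)*8) = -3470 + (-5 + (-16)² - 58*(-16)) = -3470 + (-5 + 256 + 928) = -3470 + 1179 = -2291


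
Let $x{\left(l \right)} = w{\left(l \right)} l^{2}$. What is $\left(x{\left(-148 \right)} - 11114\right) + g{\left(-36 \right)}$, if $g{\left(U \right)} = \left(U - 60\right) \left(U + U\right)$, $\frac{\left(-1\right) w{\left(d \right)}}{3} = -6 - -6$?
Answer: $-4202$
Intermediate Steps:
$w{\left(d \right)} = 0$ ($w{\left(d \right)} = - 3 \left(-6 - -6\right) = - 3 \left(-6 + 6\right) = \left(-3\right) 0 = 0$)
$g{\left(U \right)} = 2 U \left(-60 + U\right)$ ($g{\left(U \right)} = \left(-60 + U\right) 2 U = 2 U \left(-60 + U\right)$)
$x{\left(l \right)} = 0$ ($x{\left(l \right)} = 0 l^{2} = 0$)
$\left(x{\left(-148 \right)} - 11114\right) + g{\left(-36 \right)} = \left(0 - 11114\right) + 2 \left(-36\right) \left(-60 - 36\right) = -11114 + 2 \left(-36\right) \left(-96\right) = -11114 + 6912 = -4202$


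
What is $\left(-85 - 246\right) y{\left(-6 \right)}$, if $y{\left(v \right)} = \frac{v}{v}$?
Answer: $-331$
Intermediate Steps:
$y{\left(v \right)} = 1$
$\left(-85 - 246\right) y{\left(-6 \right)} = \left(-85 - 246\right) 1 = \left(-331\right) 1 = -331$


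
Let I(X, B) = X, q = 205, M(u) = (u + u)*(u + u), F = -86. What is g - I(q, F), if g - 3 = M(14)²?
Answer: 614454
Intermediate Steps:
M(u) = 4*u² (M(u) = (2*u)*(2*u) = 4*u²)
g = 614659 (g = 3 + (4*14²)² = 3 + (4*196)² = 3 + 784² = 3 + 614656 = 614659)
g - I(q, F) = 614659 - 1*205 = 614659 - 205 = 614454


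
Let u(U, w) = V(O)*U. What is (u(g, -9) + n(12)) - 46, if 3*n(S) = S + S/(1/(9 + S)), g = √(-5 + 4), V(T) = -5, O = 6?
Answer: 42 - 5*I ≈ 42.0 - 5.0*I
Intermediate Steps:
g = I (g = √(-1) = I ≈ 1.0*I)
u(U, w) = -5*U
n(S) = S/3 + S*(9 + S)/3 (n(S) = (S + S/(1/(9 + S)))/3 = (S + S*(9 + S))/3 = S/3 + S*(9 + S)/3)
(u(g, -9) + n(12)) - 46 = (-5*I + (⅓)*12*(10 + 12)) - 46 = (-5*I + (⅓)*12*22) - 46 = (-5*I + 88) - 46 = (88 - 5*I) - 46 = 42 - 5*I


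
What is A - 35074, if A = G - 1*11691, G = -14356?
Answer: -61121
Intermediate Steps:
A = -26047 (A = -14356 - 1*11691 = -14356 - 11691 = -26047)
A - 35074 = -26047 - 35074 = -61121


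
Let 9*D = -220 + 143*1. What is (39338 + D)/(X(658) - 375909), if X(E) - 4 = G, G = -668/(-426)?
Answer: -25131515/240202293 ≈ -0.10463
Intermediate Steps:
G = 334/213 (G = -668*(-1/426) = 334/213 ≈ 1.5681)
X(E) = 1186/213 (X(E) = 4 + 334/213 = 1186/213)
D = -77/9 (D = (-220 + 143*1)/9 = (-220 + 143)/9 = (⅑)*(-77) = -77/9 ≈ -8.5556)
(39338 + D)/(X(658) - 375909) = (39338 - 77/9)/(1186/213 - 375909) = 353965/(9*(-80067431/213)) = (353965/9)*(-213/80067431) = -25131515/240202293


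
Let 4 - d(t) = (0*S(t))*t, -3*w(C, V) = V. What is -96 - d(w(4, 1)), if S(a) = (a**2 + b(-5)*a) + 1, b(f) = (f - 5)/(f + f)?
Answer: -100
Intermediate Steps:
w(C, V) = -V/3
b(f) = (-5 + f)/(2*f) (b(f) = (-5 + f)/((2*f)) = (-5 + f)*(1/(2*f)) = (-5 + f)/(2*f))
S(a) = 1 + a + a**2 (S(a) = (a**2 + ((1/2)*(-5 - 5)/(-5))*a) + 1 = (a**2 + ((1/2)*(-1/5)*(-10))*a) + 1 = (a**2 + 1*a) + 1 = (a**2 + a) + 1 = (a + a**2) + 1 = 1 + a + a**2)
d(t) = 4 (d(t) = 4 - 0*(1 + t + t**2)*t = 4 - 0*t = 4 - 1*0 = 4 + 0 = 4)
-96 - d(w(4, 1)) = -96 - 1*4 = -96 - 4 = -100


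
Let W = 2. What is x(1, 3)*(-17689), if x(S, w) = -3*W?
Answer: 106134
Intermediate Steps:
x(S, w) = -6 (x(S, w) = -3*2 = -6)
x(1, 3)*(-17689) = -6*(-17689) = 106134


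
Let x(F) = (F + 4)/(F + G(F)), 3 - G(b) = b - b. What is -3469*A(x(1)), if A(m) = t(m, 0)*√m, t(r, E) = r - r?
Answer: 0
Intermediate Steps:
G(b) = 3 (G(b) = 3 - (b - b) = 3 - 1*0 = 3 + 0 = 3)
x(F) = (4 + F)/(3 + F) (x(F) = (F + 4)/(F + 3) = (4 + F)/(3 + F))
t(r, E) = 0
A(m) = 0 (A(m) = 0*√m = 0)
-3469*A(x(1)) = -3469*0 = 0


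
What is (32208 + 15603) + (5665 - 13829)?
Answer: 39647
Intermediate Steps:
(32208 + 15603) + (5665 - 13829) = 47811 - 8164 = 39647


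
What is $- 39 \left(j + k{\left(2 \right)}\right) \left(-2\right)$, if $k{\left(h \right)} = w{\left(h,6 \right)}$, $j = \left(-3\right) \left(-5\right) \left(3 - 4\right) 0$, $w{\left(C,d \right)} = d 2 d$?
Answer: $5616$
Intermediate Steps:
$w{\left(C,d \right)} = 2 d^{2}$ ($w{\left(C,d \right)} = 2 d d = 2 d^{2}$)
$j = 0$ ($j = 15 \left(\left(-1\right) 0\right) = 15 \cdot 0 = 0$)
$k{\left(h \right)} = 72$ ($k{\left(h \right)} = 2 \cdot 6^{2} = 2 \cdot 36 = 72$)
$- 39 \left(j + k{\left(2 \right)}\right) \left(-2\right) = - 39 \left(0 + 72\right) \left(-2\right) = - 39 \cdot 72 \left(-2\right) = \left(-39\right) \left(-144\right) = 5616$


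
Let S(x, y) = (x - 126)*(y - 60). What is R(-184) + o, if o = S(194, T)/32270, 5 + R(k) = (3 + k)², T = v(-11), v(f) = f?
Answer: 528515646/16135 ≈ 32756.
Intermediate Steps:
T = -11
R(k) = -5 + (3 + k)²
S(x, y) = (-126 + x)*(-60 + y)
o = -2414/16135 (o = (7560 - 126*(-11) - 60*194 + 194*(-11))/32270 = (7560 + 1386 - 11640 - 2134)*(1/32270) = -4828*1/32270 = -2414/16135 ≈ -0.14961)
R(-184) + o = (-5 + (3 - 184)²) - 2414/16135 = (-5 + (-181)²) - 2414/16135 = (-5 + 32761) - 2414/16135 = 32756 - 2414/16135 = 528515646/16135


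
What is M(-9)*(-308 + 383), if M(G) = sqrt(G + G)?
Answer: 225*I*sqrt(2) ≈ 318.2*I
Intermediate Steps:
M(G) = sqrt(2)*sqrt(G) (M(G) = sqrt(2*G) = sqrt(2)*sqrt(G))
M(-9)*(-308 + 383) = (sqrt(2)*sqrt(-9))*(-308 + 383) = (sqrt(2)*(3*I))*75 = (3*I*sqrt(2))*75 = 225*I*sqrt(2)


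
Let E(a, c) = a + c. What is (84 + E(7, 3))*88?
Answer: 8272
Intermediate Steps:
(84 + E(7, 3))*88 = (84 + (7 + 3))*88 = (84 + 10)*88 = 94*88 = 8272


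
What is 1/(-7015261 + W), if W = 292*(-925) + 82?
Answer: -1/7285279 ≈ -1.3726e-7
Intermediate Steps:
W = -270018 (W = -270100 + 82 = -270018)
1/(-7015261 + W) = 1/(-7015261 - 270018) = 1/(-7285279) = -1/7285279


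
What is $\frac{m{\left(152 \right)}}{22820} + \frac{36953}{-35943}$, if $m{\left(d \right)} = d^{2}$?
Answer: $- \frac{3210097}{205054815} \approx -0.015655$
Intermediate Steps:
$\frac{m{\left(152 \right)}}{22820} + \frac{36953}{-35943} = \frac{152^{2}}{22820} + \frac{36953}{-35943} = 23104 \cdot \frac{1}{22820} + 36953 \left(- \frac{1}{35943}\right) = \frac{5776}{5705} - \frac{36953}{35943} = - \frac{3210097}{205054815}$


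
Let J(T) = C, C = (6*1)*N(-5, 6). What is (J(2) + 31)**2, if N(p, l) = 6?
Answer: 4489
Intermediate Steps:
C = 36 (C = (6*1)*6 = 6*6 = 36)
J(T) = 36
(J(2) + 31)**2 = (36 + 31)**2 = 67**2 = 4489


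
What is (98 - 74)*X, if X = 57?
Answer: 1368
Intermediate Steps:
(98 - 74)*X = (98 - 74)*57 = 24*57 = 1368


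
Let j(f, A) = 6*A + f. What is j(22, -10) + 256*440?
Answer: 112602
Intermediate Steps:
j(f, A) = f + 6*A
j(22, -10) + 256*440 = (22 + 6*(-10)) + 256*440 = (22 - 60) + 112640 = -38 + 112640 = 112602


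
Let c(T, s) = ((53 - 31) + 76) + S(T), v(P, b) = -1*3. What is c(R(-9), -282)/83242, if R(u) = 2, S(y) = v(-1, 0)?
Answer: 95/83242 ≈ 0.0011413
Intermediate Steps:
v(P, b) = -3
S(y) = -3
c(T, s) = 95 (c(T, s) = ((53 - 31) + 76) - 3 = (22 + 76) - 3 = 98 - 3 = 95)
c(R(-9), -282)/83242 = 95/83242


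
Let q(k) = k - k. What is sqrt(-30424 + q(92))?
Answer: 2*I*sqrt(7606) ≈ 174.42*I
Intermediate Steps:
q(k) = 0
sqrt(-30424 + q(92)) = sqrt(-30424 + 0) = sqrt(-30424) = 2*I*sqrt(7606)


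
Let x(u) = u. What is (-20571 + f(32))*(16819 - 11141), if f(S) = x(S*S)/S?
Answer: -116620442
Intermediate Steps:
f(S) = S (f(S) = (S*S)/S = S²/S = S)
(-20571 + f(32))*(16819 - 11141) = (-20571 + 32)*(16819 - 11141) = -20539*5678 = -116620442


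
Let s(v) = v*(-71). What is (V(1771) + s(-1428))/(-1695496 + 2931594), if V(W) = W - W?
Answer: 50694/618049 ≈ 0.082023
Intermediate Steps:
s(v) = -71*v
V(W) = 0
(V(1771) + s(-1428))/(-1695496 + 2931594) = (0 - 71*(-1428))/(-1695496 + 2931594) = (0 + 101388)/1236098 = 101388*(1/1236098) = 50694/618049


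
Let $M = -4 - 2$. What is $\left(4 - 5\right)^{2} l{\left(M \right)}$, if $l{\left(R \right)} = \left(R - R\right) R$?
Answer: $0$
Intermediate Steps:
$M = -6$
$l{\left(R \right)} = 0$ ($l{\left(R \right)} = 0 R = 0$)
$\left(4 - 5\right)^{2} l{\left(M \right)} = \left(4 - 5\right)^{2} \cdot 0 = \left(-1\right)^{2} \cdot 0 = 1 \cdot 0 = 0$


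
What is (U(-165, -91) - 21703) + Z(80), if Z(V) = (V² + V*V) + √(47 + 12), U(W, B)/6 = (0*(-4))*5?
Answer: -8903 + √59 ≈ -8895.3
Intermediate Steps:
U(W, B) = 0 (U(W, B) = 6*((0*(-4))*5) = 6*(0*5) = 6*0 = 0)
Z(V) = √59 + 2*V² (Z(V) = (V² + V²) + √59 = 2*V² + √59 = √59 + 2*V²)
(U(-165, -91) - 21703) + Z(80) = (0 - 21703) + (√59 + 2*80²) = -21703 + (√59 + 2*6400) = -21703 + (√59 + 12800) = -21703 + (12800 + √59) = -8903 + √59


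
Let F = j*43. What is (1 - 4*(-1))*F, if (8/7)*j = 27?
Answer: 40635/8 ≈ 5079.4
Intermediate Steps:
j = 189/8 (j = (7/8)*27 = 189/8 ≈ 23.625)
F = 8127/8 (F = (189/8)*43 = 8127/8 ≈ 1015.9)
(1 - 4*(-1))*F = (1 - 4*(-1))*(8127/8) = (1 + 4)*(8127/8) = 5*(8127/8) = 40635/8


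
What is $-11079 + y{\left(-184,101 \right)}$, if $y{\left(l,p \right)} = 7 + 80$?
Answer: $-10992$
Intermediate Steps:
$y{\left(l,p \right)} = 87$
$-11079 + y{\left(-184,101 \right)} = -11079 + 87 = -10992$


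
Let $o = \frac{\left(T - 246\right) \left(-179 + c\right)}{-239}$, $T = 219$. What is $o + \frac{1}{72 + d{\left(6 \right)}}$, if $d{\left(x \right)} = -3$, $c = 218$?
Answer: $\frac{72896}{16491} \approx 4.4203$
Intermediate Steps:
$o = \frac{1053}{239}$ ($o = \frac{\left(219 - 246\right) \left(-179 + 218\right)}{-239} = \left(-27\right) 39 \left(- \frac{1}{239}\right) = \left(-1053\right) \left(- \frac{1}{239}\right) = \frac{1053}{239} \approx 4.4059$)
$o + \frac{1}{72 + d{\left(6 \right)}} = \frac{1053}{239} + \frac{1}{72 - 3} = \frac{1053}{239} + \frac{1}{69} = \frac{72896}{16491}$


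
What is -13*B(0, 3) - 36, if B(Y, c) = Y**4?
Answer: -36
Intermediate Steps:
-13*B(0, 3) - 36 = -13*0**4 - 36 = -13*0 - 36 = 0 - 36 = -36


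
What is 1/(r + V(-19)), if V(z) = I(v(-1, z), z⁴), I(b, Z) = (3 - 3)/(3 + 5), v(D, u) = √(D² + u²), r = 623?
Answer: 1/623 ≈ 0.0016051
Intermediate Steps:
I(b, Z) = 0 (I(b, Z) = 0/8 = 0*(⅛) = 0)
V(z) = 0
1/(r + V(-19)) = 1/(623 + 0) = 1/623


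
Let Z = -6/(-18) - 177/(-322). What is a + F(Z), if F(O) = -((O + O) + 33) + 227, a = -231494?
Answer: -111718753/483 ≈ -2.3130e+5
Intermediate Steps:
Z = 853/966 (Z = -6*(-1/18) - 177*(-1/322) = 1/3 + 177/322 = 853/966 ≈ 0.88302)
F(O) = 194 - 2*O (F(O) = -(2*O + 33) + 227 = -(33 + 2*O) + 227 = (-33 - 2*O) + 227 = 194 - 2*O)
a + F(Z) = -231494 + (194 - 2*853/966) = -231494 + (194 - 853/483) = -231494 + 92849/483 = -111718753/483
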